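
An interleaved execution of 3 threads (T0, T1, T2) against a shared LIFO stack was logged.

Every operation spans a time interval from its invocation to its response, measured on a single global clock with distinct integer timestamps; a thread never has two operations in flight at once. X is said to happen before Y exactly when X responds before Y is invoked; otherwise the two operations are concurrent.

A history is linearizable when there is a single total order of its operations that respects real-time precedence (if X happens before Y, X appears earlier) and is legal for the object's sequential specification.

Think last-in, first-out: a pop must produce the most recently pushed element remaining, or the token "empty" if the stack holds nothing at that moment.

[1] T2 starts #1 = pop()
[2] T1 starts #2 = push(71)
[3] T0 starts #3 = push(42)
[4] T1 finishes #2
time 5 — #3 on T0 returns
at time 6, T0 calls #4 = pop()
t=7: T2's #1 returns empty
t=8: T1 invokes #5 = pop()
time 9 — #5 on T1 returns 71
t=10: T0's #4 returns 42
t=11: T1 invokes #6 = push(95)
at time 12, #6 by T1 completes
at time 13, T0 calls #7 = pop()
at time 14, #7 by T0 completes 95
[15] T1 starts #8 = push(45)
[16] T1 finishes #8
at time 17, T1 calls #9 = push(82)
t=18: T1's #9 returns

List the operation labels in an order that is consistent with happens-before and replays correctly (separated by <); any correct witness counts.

#1 < #2 < #3 < #4 < #5 < #6 < #7 < #8 < #9

1. #1 pop() → empty, leaving stack <>
2. #2 push(71), leaving stack <71>
3. #3 push(42), leaving stack <71,42>
4. #4 pop() → 42, leaving stack <71>
5. #5 pop() → 71, leaving stack <>
6. #6 push(95), leaving stack <95>
7. #7 pop() → 95, leaving stack <>
8. #8 push(45), leaving stack <45>
9. #9 push(82), leaving stack <45,82>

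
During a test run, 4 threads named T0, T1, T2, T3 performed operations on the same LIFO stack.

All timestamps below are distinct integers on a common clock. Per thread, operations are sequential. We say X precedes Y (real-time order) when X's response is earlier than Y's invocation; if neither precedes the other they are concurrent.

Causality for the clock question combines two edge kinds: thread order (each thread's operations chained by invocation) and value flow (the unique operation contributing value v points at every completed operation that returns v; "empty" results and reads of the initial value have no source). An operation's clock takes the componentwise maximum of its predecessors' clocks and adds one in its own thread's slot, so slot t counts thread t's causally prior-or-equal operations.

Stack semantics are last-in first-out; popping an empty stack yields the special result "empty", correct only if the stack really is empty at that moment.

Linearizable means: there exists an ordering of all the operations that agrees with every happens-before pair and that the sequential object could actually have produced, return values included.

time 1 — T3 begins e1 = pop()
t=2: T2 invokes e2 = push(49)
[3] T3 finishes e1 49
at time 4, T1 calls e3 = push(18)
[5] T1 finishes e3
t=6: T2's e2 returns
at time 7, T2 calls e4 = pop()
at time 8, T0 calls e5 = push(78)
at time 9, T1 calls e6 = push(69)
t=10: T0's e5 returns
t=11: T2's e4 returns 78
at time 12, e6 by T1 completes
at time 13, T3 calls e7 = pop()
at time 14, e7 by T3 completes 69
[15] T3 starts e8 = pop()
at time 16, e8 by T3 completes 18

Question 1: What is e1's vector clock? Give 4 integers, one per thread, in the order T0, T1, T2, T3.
Answer: (0, 0, 1, 1)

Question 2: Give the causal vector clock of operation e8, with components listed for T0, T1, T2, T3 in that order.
Answer: (0, 2, 1, 3)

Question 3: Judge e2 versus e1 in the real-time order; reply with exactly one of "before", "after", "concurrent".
Answer: concurrent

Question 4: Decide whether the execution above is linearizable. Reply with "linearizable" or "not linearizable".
linearizable

one valid linearization: e2, e1, e3, e5, e4, e6, e7, e8
after step 1 (e2 push(49)): stack <49>
after step 2 (e1 pop() → 49): stack <>
after step 3 (e3 push(18)): stack <18>
after step 4 (e5 push(78)): stack <18,78>
after step 5 (e4 pop() → 78): stack <18>
after step 6 (e6 push(69)): stack <18,69>
after step 7 (e7 pop() → 69): stack <18>
after step 8 (e8 pop() → 18): stack <>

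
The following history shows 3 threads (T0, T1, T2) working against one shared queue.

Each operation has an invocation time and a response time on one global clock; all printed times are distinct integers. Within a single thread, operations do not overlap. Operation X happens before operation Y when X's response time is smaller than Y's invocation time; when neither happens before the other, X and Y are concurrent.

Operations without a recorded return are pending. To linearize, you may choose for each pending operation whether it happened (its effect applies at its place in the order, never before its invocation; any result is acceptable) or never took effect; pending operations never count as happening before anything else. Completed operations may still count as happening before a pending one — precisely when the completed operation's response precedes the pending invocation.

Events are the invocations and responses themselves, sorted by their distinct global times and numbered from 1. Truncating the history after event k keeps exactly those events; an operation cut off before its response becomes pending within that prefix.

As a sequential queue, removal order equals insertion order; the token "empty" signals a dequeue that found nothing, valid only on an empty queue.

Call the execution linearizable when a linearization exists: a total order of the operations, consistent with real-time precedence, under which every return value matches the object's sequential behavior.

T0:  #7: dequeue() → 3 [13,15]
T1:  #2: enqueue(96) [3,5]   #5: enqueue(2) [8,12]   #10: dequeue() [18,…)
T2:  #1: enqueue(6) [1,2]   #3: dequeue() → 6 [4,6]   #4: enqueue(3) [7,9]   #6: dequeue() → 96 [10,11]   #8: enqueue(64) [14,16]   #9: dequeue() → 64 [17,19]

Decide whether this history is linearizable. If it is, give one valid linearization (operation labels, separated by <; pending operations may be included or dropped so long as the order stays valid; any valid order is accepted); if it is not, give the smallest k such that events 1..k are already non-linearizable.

linearizable — witness: #1 < #2 < #3 < #4 < #5 < #6 < #7 < #8 < #10 < #9

1. #1 enqueue(6), leaving queue <6>
2. #2 enqueue(96), leaving queue <6,96>
3. #3 dequeue() → 6, leaving queue <96>
4. #4 enqueue(3), leaving queue <96,3>
5. #5 enqueue(2), leaving queue <96,3,2>
6. #6 dequeue() → 96, leaving queue <3,2>
7. #7 dequeue() → 3, leaving queue <2>
8. #8 enqueue(64), leaving queue <2,64>
9. #10 dequeue() (pending, included), leaving queue <64>
10. #9 dequeue() → 64, leaving queue <>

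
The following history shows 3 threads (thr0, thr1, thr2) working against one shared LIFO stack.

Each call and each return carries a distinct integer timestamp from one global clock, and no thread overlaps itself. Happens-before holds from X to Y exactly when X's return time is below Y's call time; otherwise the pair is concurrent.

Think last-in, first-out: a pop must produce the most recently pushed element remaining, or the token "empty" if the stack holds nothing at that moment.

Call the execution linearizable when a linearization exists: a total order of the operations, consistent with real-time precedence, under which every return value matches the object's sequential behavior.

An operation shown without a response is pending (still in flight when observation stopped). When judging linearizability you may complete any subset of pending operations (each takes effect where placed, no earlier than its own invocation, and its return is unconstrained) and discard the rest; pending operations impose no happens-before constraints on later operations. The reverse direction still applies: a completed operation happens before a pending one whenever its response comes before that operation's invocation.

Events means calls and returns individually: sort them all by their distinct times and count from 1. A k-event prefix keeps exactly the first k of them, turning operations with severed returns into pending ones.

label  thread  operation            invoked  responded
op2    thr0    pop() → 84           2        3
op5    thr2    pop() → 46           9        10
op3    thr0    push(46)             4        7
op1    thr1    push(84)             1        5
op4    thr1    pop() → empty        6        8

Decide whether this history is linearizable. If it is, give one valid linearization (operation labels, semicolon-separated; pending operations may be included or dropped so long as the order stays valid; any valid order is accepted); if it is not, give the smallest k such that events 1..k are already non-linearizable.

after step 1 (op1 push(84)): stack <84>
after step 2 (op2 pop() → 84): stack <>
after step 3 (op4 pop() → empty): stack <>
after step 4 (op3 push(46)): stack <46>
after step 5 (op5 pop() → 46): stack <>

linearizable — witness: op1; op2; op4; op3; op5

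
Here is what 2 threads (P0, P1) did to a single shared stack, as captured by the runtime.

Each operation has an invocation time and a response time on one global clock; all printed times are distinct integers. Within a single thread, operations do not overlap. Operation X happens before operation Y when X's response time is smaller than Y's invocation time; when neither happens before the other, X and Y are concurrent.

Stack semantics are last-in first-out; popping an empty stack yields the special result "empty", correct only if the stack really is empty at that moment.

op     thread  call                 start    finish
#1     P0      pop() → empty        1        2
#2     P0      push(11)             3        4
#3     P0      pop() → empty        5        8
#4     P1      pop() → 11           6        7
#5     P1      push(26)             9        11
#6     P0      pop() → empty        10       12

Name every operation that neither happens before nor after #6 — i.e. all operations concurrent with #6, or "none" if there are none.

concurrent with #6 ([10,12]): every op whose interval crosses 10..12
#1 [1,2]: before
#2 [3,4]: before
#3 [5,8]: before
#4 [6,7]: before
#5 [9,11]: concurrent

#5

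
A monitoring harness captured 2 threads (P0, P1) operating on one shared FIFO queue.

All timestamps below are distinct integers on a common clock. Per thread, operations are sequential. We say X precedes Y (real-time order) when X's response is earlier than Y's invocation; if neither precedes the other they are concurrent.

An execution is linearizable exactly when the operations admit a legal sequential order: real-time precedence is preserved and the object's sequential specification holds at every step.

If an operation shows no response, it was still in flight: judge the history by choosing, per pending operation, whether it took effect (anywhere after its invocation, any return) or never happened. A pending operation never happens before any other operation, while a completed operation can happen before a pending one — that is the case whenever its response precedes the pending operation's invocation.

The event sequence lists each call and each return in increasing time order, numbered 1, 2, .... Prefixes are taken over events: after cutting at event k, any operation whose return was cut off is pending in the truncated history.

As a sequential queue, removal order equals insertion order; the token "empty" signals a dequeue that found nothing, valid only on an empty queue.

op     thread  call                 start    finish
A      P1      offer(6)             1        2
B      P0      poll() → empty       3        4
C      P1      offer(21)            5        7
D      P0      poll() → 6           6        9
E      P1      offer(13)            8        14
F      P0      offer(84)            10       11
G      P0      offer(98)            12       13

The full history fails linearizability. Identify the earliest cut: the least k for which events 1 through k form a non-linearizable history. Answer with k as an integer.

events 1..3 are linearizable, e.g. via A:
1. A offer(6), leaving queue <6>
at event 4 (B's time-4 response) nothing linearizes any more
take A, B: step 2 already fails, because B poll() → empty cannot occur there

4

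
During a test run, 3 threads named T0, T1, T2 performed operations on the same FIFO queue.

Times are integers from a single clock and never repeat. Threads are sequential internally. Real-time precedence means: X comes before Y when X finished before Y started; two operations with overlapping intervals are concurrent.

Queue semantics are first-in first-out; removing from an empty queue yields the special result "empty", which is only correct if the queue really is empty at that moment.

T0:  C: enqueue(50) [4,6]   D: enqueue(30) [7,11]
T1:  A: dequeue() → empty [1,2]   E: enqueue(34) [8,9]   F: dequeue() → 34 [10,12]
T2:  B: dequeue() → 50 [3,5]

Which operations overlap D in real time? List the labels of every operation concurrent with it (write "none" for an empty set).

D spans [7,11]: anything still running between times 7 and 11 counts as concurrent
A [1,2]: before
B [3,5]: before
C [4,6]: before
E [8,9]: concurrent
F [10,12]: concurrent

E, F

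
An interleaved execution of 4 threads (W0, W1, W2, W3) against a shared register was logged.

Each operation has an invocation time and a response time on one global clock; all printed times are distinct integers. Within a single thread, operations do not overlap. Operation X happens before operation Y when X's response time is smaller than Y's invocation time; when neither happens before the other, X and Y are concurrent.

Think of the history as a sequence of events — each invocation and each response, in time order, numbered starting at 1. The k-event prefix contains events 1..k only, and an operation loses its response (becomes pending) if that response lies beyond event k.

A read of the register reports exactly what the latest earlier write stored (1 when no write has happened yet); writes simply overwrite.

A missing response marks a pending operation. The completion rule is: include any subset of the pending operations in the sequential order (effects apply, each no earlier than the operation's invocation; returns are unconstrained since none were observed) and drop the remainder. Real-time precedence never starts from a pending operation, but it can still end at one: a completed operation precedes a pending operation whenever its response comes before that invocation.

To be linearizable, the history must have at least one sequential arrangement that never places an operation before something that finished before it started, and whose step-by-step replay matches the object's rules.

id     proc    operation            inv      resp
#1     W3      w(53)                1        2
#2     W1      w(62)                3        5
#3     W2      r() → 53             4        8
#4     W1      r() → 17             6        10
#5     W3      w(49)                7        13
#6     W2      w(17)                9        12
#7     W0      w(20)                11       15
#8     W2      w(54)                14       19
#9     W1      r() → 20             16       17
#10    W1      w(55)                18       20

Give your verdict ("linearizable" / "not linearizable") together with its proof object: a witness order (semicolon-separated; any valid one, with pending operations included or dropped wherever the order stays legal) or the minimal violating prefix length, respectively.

after step 1 (#1 w(53)): value 53
after step 2 (#3 r() → 53): value 53
after step 3 (#2 w(62)): value 62
after step 4 (#5 w(49)): value 49
after step 5 (#6 w(17)): value 17
after step 6 (#4 r() → 17): value 17
after step 7 (#7 w(20)): value 20
after step 8 (#9 r() → 20): value 20
after step 9 (#8 w(54)): value 54
after step 10 (#10 w(55)): value 55

linearizable — witness: #1; #3; #2; #5; #6; #4; #7; #9; #8; #10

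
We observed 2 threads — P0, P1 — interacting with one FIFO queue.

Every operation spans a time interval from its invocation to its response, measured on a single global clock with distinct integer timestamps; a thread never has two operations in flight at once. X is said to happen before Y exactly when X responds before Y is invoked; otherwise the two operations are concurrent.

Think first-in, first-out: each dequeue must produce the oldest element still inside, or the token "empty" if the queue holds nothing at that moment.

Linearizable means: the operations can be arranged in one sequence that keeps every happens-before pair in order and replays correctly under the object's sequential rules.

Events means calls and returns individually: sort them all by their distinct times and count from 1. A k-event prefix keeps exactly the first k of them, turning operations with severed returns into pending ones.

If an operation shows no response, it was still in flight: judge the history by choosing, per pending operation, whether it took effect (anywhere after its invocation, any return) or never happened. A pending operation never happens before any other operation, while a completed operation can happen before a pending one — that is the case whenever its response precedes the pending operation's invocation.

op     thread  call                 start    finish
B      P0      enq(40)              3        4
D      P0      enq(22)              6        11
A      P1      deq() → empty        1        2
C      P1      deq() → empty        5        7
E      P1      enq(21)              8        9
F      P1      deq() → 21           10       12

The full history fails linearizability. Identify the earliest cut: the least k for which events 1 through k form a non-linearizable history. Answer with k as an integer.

events 1..6 are still linearizable — one witness is A, B:
step 1: A deq() → empty — queue <>
step 2: B enq(40) — queue <40>
once event 7 joins (C's response, time 7), exhaustive search finds no witness
including or dropping the 1 pending operation (D) in any combination fails
take A, B, C (pending dropped): step 3 already fails, because C deq() → empty cannot occur there

7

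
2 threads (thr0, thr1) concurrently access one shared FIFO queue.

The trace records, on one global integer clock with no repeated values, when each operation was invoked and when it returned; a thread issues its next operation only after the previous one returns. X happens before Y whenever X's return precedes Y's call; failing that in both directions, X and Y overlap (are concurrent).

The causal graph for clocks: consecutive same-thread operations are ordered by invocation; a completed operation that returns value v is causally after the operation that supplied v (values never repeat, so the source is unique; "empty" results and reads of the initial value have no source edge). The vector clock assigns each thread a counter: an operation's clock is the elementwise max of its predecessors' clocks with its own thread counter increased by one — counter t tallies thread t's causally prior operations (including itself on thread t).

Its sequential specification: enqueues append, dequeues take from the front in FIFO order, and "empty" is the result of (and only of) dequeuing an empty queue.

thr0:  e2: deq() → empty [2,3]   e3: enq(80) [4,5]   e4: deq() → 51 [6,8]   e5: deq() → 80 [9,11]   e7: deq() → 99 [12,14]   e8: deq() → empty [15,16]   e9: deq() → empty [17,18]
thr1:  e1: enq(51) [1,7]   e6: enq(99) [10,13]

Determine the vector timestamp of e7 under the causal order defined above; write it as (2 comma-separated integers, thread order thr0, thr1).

(5, 2)

e1 (invocation 1): nothing precedes it; thr1's component alone gives (0, 1)
e2 (invocation 2): nothing precedes it; thr0's component alone gives (1, 0)
from VC(e1)=(0, 1), e6 (invoked 10) maxes components and bumps thr1 → (0, 2)
from VC(e2)=(1, 0), e3 (invoked 4) maxes components and bumps thr0 → (2, 0)
from VC(e1)=(0, 1), VC(e3)=(2, 0), e4 (invoked 6) maxes components and bumps thr0 → (3, 1)
from VC(e3)=(2, 0), VC(e4)=(3, 1), e5 (invoked 9) maxes components and bumps thr0 → (4, 1)
from VC(e5)=(4, 1), VC(e6)=(0, 2), e7 (invoked 12) maxes components and bumps thr0 → (5, 2)
from VC(e7)=(5, 2), e8 (invoked 15) maxes components and bumps thr0 → (6, 2)
from VC(e8)=(6, 2), e9 (invoked 17) maxes components and bumps thr0 → (7, 2)
target: VC(e7) = (5, 2)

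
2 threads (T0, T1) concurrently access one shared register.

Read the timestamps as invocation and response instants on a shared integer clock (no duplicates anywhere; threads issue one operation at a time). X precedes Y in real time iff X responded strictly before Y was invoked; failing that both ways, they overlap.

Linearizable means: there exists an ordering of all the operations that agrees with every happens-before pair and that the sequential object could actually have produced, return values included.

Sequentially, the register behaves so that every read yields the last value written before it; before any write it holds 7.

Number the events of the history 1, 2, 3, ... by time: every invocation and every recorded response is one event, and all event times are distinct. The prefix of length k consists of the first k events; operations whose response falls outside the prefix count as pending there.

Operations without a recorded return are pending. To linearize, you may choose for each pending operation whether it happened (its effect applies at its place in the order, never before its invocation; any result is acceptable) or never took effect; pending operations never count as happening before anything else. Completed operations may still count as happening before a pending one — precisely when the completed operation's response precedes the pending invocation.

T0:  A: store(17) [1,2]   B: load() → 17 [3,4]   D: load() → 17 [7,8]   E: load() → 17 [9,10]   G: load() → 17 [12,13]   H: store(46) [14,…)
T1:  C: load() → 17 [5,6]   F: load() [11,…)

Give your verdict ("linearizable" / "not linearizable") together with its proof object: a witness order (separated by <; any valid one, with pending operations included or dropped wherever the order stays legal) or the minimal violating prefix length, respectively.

linearizable — witness: A < B < C < D < E < F < G

1. A store(17), leaving value 17
2. B load() → 17, leaving value 17
3. C load() → 17, leaving value 17
4. D load() → 17, leaving value 17
5. E load() → 17, leaving value 17
6. F load() (pending, included), leaving value 17
7. G load() → 17, leaving value 17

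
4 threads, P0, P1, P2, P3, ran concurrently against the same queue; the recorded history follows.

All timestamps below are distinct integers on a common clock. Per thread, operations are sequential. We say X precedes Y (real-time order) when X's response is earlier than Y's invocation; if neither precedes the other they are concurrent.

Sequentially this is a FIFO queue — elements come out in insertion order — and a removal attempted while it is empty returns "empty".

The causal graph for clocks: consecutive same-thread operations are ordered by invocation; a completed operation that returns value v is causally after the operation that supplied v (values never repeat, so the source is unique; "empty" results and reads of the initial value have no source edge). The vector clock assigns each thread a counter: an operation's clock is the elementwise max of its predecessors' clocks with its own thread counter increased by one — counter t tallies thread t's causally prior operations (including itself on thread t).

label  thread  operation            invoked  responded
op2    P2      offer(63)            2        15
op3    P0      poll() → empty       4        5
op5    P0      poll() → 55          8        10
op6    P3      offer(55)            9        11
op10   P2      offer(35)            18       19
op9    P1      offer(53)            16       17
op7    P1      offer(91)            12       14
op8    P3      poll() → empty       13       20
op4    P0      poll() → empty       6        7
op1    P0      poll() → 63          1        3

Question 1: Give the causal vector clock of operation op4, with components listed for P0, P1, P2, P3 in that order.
VC(op6, invoked at 9): no causal predecessors; +1 on P3 → (0, 0, 0, 1)
VC(op2, invoked at 2): no causal predecessors; +1 on P2 → (0, 0, 1, 0)
VC(op7, invoked at 12): no causal predecessors; +1 on P1 → (0, 1, 0, 0)
invoked at 13, op8 merges VC(op6)=(0, 0, 0, 1) and bumps P3's slot → (0, 0, 0, 2)
invoked at 18, op10 merges VC(op2)=(0, 0, 1, 0) and bumps P2's slot → (0, 0, 2, 0)
invoked at 16, op9 merges VC(op7)=(0, 1, 0, 0) and bumps P1's slot → (0, 2, 0, 0)
invoked at 1, op1 merges VC(op2)=(0, 0, 1, 0) and bumps P0's slot → (1, 0, 1, 0)
invoked at 4, op3 merges VC(op1)=(1, 0, 1, 0) and bumps P0's slot → (2, 0, 1, 0)
invoked at 6, op4 merges VC(op3)=(2, 0, 1, 0) and bumps P0's slot → (3, 0, 1, 0)
invoked at 8, op5 merges VC(op4)=(3, 0, 1, 0), VC(op6)=(0, 0, 0, 1) and bumps P0's slot → (4, 0, 1, 1)
target: VC(op4) = (3, 0, 1, 0)

(3, 0, 1, 0)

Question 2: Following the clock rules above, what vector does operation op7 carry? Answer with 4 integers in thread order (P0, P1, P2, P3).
op6 (invocation 9): nothing precedes it; P3's component alone gives (0, 0, 0, 1)
op2 (invocation 2): nothing precedes it; P2's component alone gives (0, 0, 1, 0)
op7 (invocation 12): nothing precedes it; P1's component alone gives (0, 1, 0, 0)
from VC(op6)=(0, 0, 0, 1), op8 (invoked 13) maxes components and bumps P3 → (0, 0, 0, 2)
from VC(op2)=(0, 0, 1, 0), op10 (invoked 18) maxes components and bumps P2 → (0, 0, 2, 0)
from VC(op7)=(0, 1, 0, 0), op9 (invoked 16) maxes components and bumps P1 → (0, 2, 0, 0)
from VC(op2)=(0, 0, 1, 0), op1 (invoked 1) maxes components and bumps P0 → (1, 0, 1, 0)
from VC(op1)=(1, 0, 1, 0), op3 (invoked 4) maxes components and bumps P0 → (2, 0, 1, 0)
from VC(op3)=(2, 0, 1, 0), op4 (invoked 6) maxes components and bumps P0 → (3, 0, 1, 0)
from VC(op4)=(3, 0, 1, 0), VC(op6)=(0, 0, 0, 1), op5 (invoked 8) maxes components and bumps P0 → (4, 0, 1, 1)
target: VC(op7) = (0, 1, 0, 0)

(0, 1, 0, 0)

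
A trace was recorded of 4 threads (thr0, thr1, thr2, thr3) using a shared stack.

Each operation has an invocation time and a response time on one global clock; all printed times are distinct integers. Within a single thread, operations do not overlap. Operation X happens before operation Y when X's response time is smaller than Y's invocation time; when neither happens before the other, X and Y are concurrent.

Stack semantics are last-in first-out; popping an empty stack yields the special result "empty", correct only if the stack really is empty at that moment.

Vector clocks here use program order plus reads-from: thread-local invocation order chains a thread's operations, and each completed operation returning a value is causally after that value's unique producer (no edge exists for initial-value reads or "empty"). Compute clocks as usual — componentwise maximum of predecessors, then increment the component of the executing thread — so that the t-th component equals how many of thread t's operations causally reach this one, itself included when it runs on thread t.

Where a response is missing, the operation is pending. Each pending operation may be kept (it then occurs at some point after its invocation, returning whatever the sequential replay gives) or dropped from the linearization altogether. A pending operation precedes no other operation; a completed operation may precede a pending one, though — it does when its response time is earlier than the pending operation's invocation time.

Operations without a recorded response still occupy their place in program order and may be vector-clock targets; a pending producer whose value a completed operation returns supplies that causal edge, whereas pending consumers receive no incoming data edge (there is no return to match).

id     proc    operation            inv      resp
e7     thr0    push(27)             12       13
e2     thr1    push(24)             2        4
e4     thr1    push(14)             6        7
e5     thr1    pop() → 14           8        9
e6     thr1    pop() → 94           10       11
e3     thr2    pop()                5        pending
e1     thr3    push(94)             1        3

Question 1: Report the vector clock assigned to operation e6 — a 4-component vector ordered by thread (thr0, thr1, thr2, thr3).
Answer: (0, 4, 0, 1)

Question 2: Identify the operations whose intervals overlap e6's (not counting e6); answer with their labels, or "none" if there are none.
Answer: e3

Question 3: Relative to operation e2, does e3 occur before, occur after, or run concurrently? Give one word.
Answer: after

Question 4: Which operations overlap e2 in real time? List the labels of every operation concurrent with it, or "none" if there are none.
Answer: e1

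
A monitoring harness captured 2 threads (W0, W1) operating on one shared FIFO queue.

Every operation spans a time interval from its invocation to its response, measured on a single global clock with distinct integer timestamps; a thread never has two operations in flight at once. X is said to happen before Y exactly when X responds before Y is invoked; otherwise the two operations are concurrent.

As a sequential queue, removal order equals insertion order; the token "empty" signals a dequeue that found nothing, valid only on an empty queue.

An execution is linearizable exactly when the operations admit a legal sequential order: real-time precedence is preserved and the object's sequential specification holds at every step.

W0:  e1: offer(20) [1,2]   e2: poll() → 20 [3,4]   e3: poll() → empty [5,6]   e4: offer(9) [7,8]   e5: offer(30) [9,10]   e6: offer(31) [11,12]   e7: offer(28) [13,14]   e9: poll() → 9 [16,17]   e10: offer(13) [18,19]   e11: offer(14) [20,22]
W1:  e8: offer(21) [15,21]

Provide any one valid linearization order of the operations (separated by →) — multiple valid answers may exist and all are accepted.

step 1: e1 offer(20) — queue <20>
step 2: e2 poll() → 20 — queue <>
step 3: e3 poll() → empty — queue <>
step 4: e4 offer(9) — queue <9>
step 5: e5 offer(30) — queue <9,30>
step 6: e6 offer(31) — queue <9,30,31>
step 7: e7 offer(28) — queue <9,30,31,28>
step 8: e8 offer(21) — queue <9,30,31,28,21>
step 9: e9 poll() → 9 — queue <30,31,28,21>
step 10: e10 offer(13) — queue <30,31,28,21,13>
step 11: e11 offer(14) — queue <30,31,28,21,13,14>

e1 → e2 → e3 → e4 → e5 → e6 → e7 → e8 → e9 → e10 → e11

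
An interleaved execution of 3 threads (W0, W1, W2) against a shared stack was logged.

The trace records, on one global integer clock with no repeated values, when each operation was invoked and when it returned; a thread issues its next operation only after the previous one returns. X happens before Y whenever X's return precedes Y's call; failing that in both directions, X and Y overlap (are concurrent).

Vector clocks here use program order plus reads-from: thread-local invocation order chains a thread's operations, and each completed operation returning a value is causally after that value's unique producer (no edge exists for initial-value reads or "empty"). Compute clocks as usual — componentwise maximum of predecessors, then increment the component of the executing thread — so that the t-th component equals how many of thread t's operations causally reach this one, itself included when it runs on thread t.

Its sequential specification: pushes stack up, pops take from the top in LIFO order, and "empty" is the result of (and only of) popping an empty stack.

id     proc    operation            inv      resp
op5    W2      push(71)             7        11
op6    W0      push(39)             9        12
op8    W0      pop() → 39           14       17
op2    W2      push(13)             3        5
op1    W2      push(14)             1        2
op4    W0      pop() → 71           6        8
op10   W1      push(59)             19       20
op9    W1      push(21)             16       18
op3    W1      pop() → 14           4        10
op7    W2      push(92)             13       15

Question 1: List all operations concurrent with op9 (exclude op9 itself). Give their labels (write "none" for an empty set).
concurrent with op9 ([16,18]): every op whose interval crosses 16..18
op1 [1,2]: before
op2 [3,5]: before
op3 [4,10]: before
op4 [6,8]: before
op5 [7,11]: before
op6 [9,12]: before
op7 [13,15]: before
op8 [14,17]: concurrent
op10 [19,20]: after

op8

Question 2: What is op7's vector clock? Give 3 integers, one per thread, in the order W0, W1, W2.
root op op1, invoked 1: fresh clock plus W2's own tick → (0, 0, 1)
VC(op2, invoked at 3): max of VC(op1)=(0, 0, 1), then +1 on thread W2 → (0, 0, 2)
VC(op3, invoked at 4): max of VC(op1)=(0, 0, 1), then +1 on thread W1 → (0, 1, 1)
VC(op5, invoked at 7): max of VC(op2)=(0, 0, 2), then +1 on thread W2 → (0, 0, 3)
VC(op9, invoked at 16): max of VC(op3)=(0, 1, 1), then +1 on thread W1 → (0, 2, 1)
VC(op7, invoked at 13): max of VC(op5)=(0, 0, 3), then +1 on thread W2 → (0, 0, 4)
VC(op10, invoked at 19): max of VC(op9)=(0, 2, 1), then +1 on thread W1 → (0, 3, 1)
VC(op4, invoked at 6): max of VC(op5)=(0, 0, 3), then +1 on thread W0 → (1, 0, 3)
VC(op6, invoked at 9): max of VC(op4)=(1, 0, 3), then +1 on thread W0 → (2, 0, 3)
VC(op8, invoked at 14): max of VC(op6)=(2, 0, 3), then +1 on thread W0 → (3, 0, 3)
target: VC(op7) = (0, 0, 4)

(0, 0, 4)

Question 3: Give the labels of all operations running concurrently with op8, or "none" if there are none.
op8 runs from 14 to 17; window-overlapping ops are concurrent
op1 [1,2]: before
op2 [3,5]: before
op3 [4,10]: before
op4 [6,8]: before
op5 [7,11]: before
op6 [9,12]: before
op7 [13,15]: concurrent
op9 [16,18]: concurrent
op10 [19,20]: after

op7, op9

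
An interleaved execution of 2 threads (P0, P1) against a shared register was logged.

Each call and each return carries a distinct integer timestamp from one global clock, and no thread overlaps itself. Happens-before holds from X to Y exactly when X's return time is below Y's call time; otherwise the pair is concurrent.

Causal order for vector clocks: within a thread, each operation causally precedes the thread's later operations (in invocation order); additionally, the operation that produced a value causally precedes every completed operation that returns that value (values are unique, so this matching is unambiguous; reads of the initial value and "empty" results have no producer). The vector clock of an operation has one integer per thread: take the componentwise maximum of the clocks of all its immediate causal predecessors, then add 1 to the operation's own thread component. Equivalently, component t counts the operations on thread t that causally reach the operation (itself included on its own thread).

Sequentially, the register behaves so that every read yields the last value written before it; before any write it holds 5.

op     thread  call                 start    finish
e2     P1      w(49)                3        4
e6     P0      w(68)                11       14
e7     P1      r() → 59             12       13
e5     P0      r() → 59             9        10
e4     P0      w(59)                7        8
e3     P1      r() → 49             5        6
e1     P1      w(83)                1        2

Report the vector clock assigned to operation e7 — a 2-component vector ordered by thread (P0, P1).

root op e1, invoked 1: fresh clock plus P1's own tick → (0, 1)
root op e4, invoked 7: fresh clock plus P0's own tick → (1, 0)
VC(e2, invoked at 3): max of VC(e1)=(0, 1), then +1 on thread P1 → (0, 2)
VC(e5, invoked at 9): max of VC(e4)=(1, 0), then +1 on thread P0 → (2, 0)
VC(e3, invoked at 5): max of VC(e2)=(0, 2), then +1 on thread P1 → (0, 3)
VC(e6, invoked at 11): max of VC(e5)=(2, 0), then +1 on thread P0 → (3, 0)
VC(e7, invoked at 12): max of VC(e3)=(0, 3), VC(e4)=(1, 0), then +1 on thread P1 → (1, 4)
target: VC(e7) = (1, 4)

(1, 4)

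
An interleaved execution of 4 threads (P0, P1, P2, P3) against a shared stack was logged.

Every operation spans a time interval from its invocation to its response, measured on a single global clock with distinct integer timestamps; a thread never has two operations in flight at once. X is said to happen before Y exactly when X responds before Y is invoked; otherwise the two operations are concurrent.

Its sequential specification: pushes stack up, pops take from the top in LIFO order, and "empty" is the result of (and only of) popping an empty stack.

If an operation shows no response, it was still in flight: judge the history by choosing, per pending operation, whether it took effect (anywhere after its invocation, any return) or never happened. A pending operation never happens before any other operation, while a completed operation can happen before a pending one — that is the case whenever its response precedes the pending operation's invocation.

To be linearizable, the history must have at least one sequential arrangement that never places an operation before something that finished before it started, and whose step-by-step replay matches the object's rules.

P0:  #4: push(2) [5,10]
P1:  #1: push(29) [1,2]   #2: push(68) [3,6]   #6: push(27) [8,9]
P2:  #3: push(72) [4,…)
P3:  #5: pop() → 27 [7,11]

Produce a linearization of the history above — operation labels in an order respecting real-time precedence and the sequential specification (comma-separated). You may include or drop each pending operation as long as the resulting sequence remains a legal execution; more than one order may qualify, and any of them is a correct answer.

step 1: #1 push(29) — stack <29>
step 2: #2 push(68) — stack <29,68>
step 3: #3 push(72) (pending, included) — stack <29,68,72>
step 4: #4 push(2) — stack <29,68,72,2>
step 5: #6 push(27) — stack <29,68,72,2,27>
step 6: #5 pop() → 27 — stack <29,68,72,2>

#1, #2, #3, #4, #6, #5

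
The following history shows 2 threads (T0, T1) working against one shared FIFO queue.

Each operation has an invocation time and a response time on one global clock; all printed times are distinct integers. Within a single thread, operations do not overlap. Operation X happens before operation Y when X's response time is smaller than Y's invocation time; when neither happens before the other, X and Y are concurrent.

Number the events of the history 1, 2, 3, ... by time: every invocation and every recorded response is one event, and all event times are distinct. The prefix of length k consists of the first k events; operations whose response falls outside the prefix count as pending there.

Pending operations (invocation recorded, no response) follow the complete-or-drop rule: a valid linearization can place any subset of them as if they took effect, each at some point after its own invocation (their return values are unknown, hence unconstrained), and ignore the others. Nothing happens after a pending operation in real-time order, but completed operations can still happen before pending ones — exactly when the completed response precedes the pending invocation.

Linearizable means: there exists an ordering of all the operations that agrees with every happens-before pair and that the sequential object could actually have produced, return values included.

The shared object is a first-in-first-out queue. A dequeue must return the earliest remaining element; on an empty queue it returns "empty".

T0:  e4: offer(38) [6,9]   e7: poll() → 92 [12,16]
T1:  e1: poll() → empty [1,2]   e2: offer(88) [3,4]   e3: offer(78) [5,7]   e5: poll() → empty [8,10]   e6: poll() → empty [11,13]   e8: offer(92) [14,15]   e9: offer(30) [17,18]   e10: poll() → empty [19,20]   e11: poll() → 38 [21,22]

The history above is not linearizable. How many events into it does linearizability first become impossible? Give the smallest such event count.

10

events 1..9 are still linearizable — one witness is e1, e2, e3, e4:
step 1: e1 poll() → empty — queue <>
step 2: e2 offer(88) — queue <88>
step 3: e3 offer(78) — queue <88,78>
step 4: e4 offer(38) — queue <88,78,38>
adding event 10 (e5 responds at 10) leaves no legal real-time order
for example e1, e2, e3, e4, e5 fails at step 5: e5 poll() → empty is not legal there
for example e1, e2, e3, e5, e4 fails at step 4: e5 poll() → empty is not legal there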